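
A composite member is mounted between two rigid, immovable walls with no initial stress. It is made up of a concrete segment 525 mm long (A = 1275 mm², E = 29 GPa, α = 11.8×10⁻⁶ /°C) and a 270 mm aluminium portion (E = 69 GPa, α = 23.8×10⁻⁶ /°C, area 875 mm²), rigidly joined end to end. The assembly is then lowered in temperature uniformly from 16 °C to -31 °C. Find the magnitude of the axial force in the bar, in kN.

P ≈ 31.8 kN (tensile)

With the walls removed the bar would change length by δ_free = Σ αᵢΔT Lᵢ = 11.8×10⁻⁶×47×525 + 23.8×10⁻⁶×47×270 = 0.5932 mm.
The rigid supports impose zero overall length change; the single axial force P common to all segments must satisfy P Σ Lᵢ/(AᵢEᵢ) = δ_free.
Σ Lᵢ/(AᵢEᵢ) = 525/(1275×29×10³) + 270/(875×69×10³) = 1.867×10⁻⁵ mm/N.
P = 0.5932 / 1.867×10⁻⁵ = 31770 N = 31.77 kN, tensile.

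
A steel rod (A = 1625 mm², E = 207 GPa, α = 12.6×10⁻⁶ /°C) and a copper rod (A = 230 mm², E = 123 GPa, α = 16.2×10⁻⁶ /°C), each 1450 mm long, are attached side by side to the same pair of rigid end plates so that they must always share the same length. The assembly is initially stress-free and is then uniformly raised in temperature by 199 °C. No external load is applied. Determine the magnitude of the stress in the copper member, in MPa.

The copper has the larger α, so on heating it would change length more than the steel if both were free. The rigid plates force a common final length, so the copper is put into compression and the steel into tension, with equal and opposite forces P (no external load).
Equating the net (thermal + elastic) strains gives |α₁ − α₂|·ΔT = P·[1/(A₁E₁) + 1/(A₂E₂)].
|α₁ − α₂|·ΔT = 3.6×10⁻⁶ × 199 = 0.0007164.
1/(A₁E₁) + 1/(A₂E₂) = 1/(1625×207×10³) + 1/(230×123×10³) = 3.832×10⁻⁸ N⁻¹.
So P = 0.0007164 / 3.832×10⁻⁸ = 18.69 kN.
σ_{copper} = P/A₂ = 18690/230 = 81.28 MPa, compressive.

σ ≈ 81.3 MPa (compressive)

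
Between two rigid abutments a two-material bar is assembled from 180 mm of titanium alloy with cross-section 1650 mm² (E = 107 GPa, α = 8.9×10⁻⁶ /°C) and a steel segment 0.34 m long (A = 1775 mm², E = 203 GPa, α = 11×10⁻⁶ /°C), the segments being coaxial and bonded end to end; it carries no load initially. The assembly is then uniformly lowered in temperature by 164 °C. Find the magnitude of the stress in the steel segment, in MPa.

σ ≈ 251 MPa (tensile)

If the supports were absent, the total length change would be Σ αᵢΔT Lᵢ = 8.9×10⁻⁶×164×180 + 11×10⁻⁶×164×340 = 0.8761 mm.
The walls prevent any net length change, so an axial force P (same in every segment) develops. Compatibility: P · Σ Lᵢ/(AᵢEᵢ) = δ_free.
Σ Lᵢ/(AᵢEᵢ) = 180/(1650×107×10³) + 340/(1775×203×10³) = 1.963×10⁻⁶ mm/N.
Hence P = δ_free / Σ(L/AE) = 0.8761/1.963×10⁻⁶ = 446.3 kN (tensile).
σ_{steel} = P / A = 446300 / 1775 = 251.4 MPa.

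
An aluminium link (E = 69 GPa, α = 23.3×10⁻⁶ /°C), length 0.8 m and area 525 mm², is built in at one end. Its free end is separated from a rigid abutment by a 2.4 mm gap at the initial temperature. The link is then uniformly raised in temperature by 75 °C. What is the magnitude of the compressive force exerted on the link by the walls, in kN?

P ≈ 0 kN

Free thermal elongation = αΔT L = 23.3×10⁻⁶ × 75 × 800 = 1.398 mm.
This is smaller than the 2.4 mm clearance, so the link expands freely without reaching the stop — the stress is zero.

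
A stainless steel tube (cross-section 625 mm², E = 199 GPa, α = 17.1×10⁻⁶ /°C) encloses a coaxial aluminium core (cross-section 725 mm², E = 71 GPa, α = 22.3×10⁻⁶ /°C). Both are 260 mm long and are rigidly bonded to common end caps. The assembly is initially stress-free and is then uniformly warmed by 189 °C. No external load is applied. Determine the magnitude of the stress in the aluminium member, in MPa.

σ ≈ 49.4 MPa (compressive)

Both members must finish at the same length. With the larger α, the aluminium tends to over-expand; the plates restrain it, putting the aluminium in compression and the stainless steel in tension. With no external load the two internal forces are equal and opposite, magnitude P.
Equating the net (thermal + elastic) strains gives |α₁ − α₂|·ΔT = P·[1/(A₁E₁) + 1/(A₂E₂)].
|α₁ − α₂|·ΔT = 5.2×10⁻⁶ × 189 = 0.0009828.
1/(A₁E₁) + 1/(A₂E₂) = 1/(625×199×10³) + 1/(725×71×10³) = 2.747×10⁻⁸ N⁻¹.
So P = 0.0009828 / 2.747×10⁻⁸ = 35.78 kN.
σ_{aluminium} = P/A₂ = 35780/725 = 49.35 MPa, compressive.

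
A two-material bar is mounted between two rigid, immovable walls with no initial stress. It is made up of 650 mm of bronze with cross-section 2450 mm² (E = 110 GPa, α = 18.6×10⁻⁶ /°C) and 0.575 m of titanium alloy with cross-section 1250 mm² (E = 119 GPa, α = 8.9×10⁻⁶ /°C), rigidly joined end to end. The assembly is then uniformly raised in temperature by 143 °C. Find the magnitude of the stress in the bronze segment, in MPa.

With the walls removed the bar would change length by δ_free = Σ αᵢΔT Lᵢ = 18.6×10⁻⁶×143×650 + 8.9×10⁻⁶×143×575 = 2.461 mm.
The walls prevent any net length change, so an axial force P (same in every segment) develops. Compatibility: P · Σ Lᵢ/(AᵢEᵢ) = δ_free.
Σ Lᵢ/(AᵢEᵢ) = 650/(2450×110×10³) + 575/(1250×119×10³) = 6.277×10⁻⁶ mm/N.
P = 2.461 / 6.277×10⁻⁶ = 392000 N = 392 kN, compressive.
σ_{bronze} = P / A = 392000 / 2450 = 160 MPa.

σ ≈ 160 MPa (compressive)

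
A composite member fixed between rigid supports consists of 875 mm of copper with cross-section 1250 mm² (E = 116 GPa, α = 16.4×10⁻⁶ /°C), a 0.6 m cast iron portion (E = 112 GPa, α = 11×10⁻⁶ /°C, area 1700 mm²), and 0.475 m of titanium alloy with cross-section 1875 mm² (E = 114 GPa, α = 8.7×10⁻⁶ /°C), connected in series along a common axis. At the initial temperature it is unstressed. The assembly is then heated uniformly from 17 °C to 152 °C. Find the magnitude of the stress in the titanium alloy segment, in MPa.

σ ≈ 158 MPa (compressive)

Free thermal expansion of the whole bar: Σ αᵢΔT Lᵢ = 16.4×10⁻⁶×135×875 + 11×10⁻⁶×135×600 + 8.7×10⁻⁶×135×475 = 3.386 mm.
The walls prevent any net length change, so an axial force P (same in every segment) develops. Compatibility: P · Σ Lᵢ/(AᵢEᵢ) = δ_free.
Σ Lᵢ/(AᵢEᵢ) = 875/(1250×116×10³) + 600/(1700×112×10³) + 475/(1875×114×10³) = 1.141×10⁻⁵ mm/N.
Hence P = δ_free / Σ(L/AE) = 3.386/1.141×10⁻⁵ = 296.8 kN (compressive).
σ_{titanium alloy} = P / A = 296800 / 1875 = 158.3 MPa.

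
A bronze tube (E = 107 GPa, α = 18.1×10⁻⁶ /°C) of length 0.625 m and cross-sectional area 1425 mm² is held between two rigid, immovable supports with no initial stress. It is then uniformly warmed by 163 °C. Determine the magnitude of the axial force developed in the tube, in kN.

With zero net strain, σ = E·αΔT = 107 GPa × 18.1×10⁻⁶ × 163 = 315.7 MPa.
Then P = σA = 315.7 × 1425 mm² = 449.8 kN, compressive.

P ≈ 450 kN (compressive)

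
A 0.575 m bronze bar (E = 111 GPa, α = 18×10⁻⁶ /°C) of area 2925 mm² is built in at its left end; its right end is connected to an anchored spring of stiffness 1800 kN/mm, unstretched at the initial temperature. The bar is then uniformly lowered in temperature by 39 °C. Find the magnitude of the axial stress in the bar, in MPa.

σ ≈ 59.3 MPa (tensile)

Free thermal contraction: δ_free = αΔT L = 18×10⁻⁶ × 39 × 575 = 0.4037 mm.
Let P be the tensile force in the spring. The bar extends elastically by PL/(AE) and the spring stretches by P/k; together these equal δ_free.
So P = δ_free / [L/(AE) + 1/k] = 0.4037 / [ 575/(2925×111×10³) + 1/(1800×10³) ].
P = 0.4037 / 2.327×10⁻⁶ = 173500 N.
σ = P/A = 173500/2925 = 59.32 MPa.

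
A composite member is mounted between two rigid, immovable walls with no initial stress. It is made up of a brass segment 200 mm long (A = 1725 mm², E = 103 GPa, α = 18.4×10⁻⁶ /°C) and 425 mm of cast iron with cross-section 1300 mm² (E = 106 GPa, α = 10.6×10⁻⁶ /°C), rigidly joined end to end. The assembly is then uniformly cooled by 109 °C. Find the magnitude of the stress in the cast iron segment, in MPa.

σ ≈ 163 MPa (tensile)

Free thermal contraction of the whole bar: Σ αᵢΔT Lᵢ = 18.4×10⁻⁶×109×200 + 10.6×10⁻⁶×109×425 = 0.8922 mm.
Since the ends are fixed, an axial force P builds up, equal in every segment, with P · Σ Lᵢ/(AᵢEᵢ) = δ_free.
Σ Lᵢ/(AᵢEᵢ) = 200/(1725×103×10³) + 425/(1300×106×10³) = 4.21×10⁻⁶ mm/N.
So P = 0.8922 / 4.21×10⁻⁶ = 211.9 kN, tensile.
σ_{cast iron} = P / A = 211900 / 1300 = 163 MPa.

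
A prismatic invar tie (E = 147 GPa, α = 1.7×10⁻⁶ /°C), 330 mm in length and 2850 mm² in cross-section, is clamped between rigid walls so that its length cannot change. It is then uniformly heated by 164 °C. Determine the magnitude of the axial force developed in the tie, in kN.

P ≈ 117 kN (compressive)

With zero net strain, σ = E·αΔT = 147 GPa × 1.7×10⁻⁶ × 164 = 40.98 MPa.
Then P = σA = 40.98 × 2850 mm² = 116.8 kN, compressive.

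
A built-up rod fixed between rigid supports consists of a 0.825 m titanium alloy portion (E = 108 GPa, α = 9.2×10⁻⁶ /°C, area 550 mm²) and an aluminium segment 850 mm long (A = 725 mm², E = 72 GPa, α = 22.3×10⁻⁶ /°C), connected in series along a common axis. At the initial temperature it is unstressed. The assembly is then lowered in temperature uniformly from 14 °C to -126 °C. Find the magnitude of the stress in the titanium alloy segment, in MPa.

If the supports were absent, the total length change would be Σ αᵢΔT Lᵢ = 9.2×10⁻⁶×140×825 + 22.3×10⁻⁶×140×850 = 3.716 mm.
The walls prevent any net length change, so an axial force P (same in every segment) develops. Compatibility: P · Σ Lᵢ/(AᵢEᵢ) = δ_free.
The series flexibility is Σ Lᵢ/(AᵢEᵢ) = 825/(550×108×10³) + 850/(725×72×10³) = 3.017×10⁻⁵ mm/N.
Hence P = δ_free / Σ(L/AE) = 3.716/3.017×10⁻⁵ = 123.2 kN (tensile).
σ_{titanium alloy} = P / A = 123200 / 550 = 223.9 MPa.

σ ≈ 224 MPa (tensile)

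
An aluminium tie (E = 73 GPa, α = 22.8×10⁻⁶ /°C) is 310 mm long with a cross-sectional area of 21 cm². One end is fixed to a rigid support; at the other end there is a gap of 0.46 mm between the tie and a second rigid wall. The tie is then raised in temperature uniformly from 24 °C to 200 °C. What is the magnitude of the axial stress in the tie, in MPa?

σ ≈ 185 MPa (compressive)

Unrestrained expansion: δ_free = αΔT L = 22.8×10⁻⁶ × 176 × 310 = 1.244 mm.
The gap closes (δ_free > 0.46 mm) and the wall then resists a further 1.244 − 0.46 = 0.784 mm of expansion.
Compatibility: PL/(AE) = 0.784 mm, so σ = P/A = E × (0.784/310) = 184.6 MPa.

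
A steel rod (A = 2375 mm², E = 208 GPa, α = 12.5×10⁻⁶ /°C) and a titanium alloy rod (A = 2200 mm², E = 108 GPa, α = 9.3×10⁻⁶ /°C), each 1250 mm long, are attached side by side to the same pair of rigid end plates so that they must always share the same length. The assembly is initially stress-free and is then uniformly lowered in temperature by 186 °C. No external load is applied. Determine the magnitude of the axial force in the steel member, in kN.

P ≈ 95.5 kN (tensile in the steel)

Equilibrium of a rigid end plate with no external load gives equal and opposite internal forces ±P in the two members. Since α_{steel} > α_{titanium alloy}, cooling drives the steel into tension and the titanium alloy into compression.
Compatibility of the two members (thermal + elastic change equal): (α₁ − α₂)ΔT = P·[1/(A₁E₁) + 1/(A₂E₂)].
|α₁ − α₂|·ΔT = 3.2×10⁻⁶ × 186 = 0.0005952.
1/(A₁E₁) + 1/(A₂E₂) = 1/(2375×208×10³) + 1/(2200×108×10³) = 6.233×10⁻⁹ N⁻¹.
P = 0.0005952 / 6.233×10⁻⁹ = 95490 N = 95.49 kN.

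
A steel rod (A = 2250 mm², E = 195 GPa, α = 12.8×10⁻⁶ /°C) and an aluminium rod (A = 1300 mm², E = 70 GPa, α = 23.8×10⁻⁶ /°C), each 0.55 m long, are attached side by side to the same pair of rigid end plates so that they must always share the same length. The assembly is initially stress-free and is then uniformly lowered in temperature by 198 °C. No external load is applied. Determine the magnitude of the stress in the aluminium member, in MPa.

Equilibrium of a rigid end plate with no external load gives equal and opposite internal forces ±P in the two members. Since α_{aluminium} > α_{steel}, cooling drives the aluminium into tension and the steel into compression.
Equating the net (thermal + elastic) strains gives |α₁ − α₂|·ΔT = P·[1/(A₁E₁) + 1/(A₂E₂)].
|α₁ − α₂|·ΔT = 11×10⁻⁶ × 198 = 0.002178.
1/(A₁E₁) + 1/(A₂E₂) = 1/(2250×195×10³) + 1/(1300×70×10³) = 1.327×10⁻⁸ N⁻¹.
P = 0.002178 / 1.327×10⁻⁸ = 164200 N = 164.2 kN.
σ_{aluminium} = P/A₂ = 164200/1300 = 126.3 MPa, tensile.

σ ≈ 126 MPa (tensile)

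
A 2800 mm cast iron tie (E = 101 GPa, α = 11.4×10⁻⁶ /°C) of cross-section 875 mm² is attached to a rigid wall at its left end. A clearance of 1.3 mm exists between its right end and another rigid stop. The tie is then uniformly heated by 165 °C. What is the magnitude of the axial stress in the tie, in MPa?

If the wall were absent the tie would grow by αΔT L = 11.4×10⁻⁶ × 165 × 2800 = 5.267 mm.
The gap closes (δ_free > 1.3 mm) and the wall then resists a further 5.267 − 1.3 = 3.967 mm of expansion.
Compatibility: PL/(AE) = 3.967 mm, so σ = P/A = E × (3.967/2800) = 143.1 MPa.

σ ≈ 143 MPa (compressive)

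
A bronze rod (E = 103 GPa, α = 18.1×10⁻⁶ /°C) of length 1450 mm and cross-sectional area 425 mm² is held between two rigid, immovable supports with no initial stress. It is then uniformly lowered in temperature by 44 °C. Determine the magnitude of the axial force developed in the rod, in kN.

With zero net strain, σ = E·αΔT = 103 GPa × 18.1×10⁻⁶ × 44 = 82.03 MPa.
Axial force P = σA = 82.03 × 425 = 34860 N = 34.86 kN, tensile.

P ≈ 34.9 kN (tensile)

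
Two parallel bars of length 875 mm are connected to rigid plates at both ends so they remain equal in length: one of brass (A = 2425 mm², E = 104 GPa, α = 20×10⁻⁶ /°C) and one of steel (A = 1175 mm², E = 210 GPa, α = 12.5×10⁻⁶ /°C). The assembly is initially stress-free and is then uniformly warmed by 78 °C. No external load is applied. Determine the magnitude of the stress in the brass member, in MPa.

Both members must finish at the same length. With the larger α, the brass tends to over-expand; the plates restrain it, putting the brass in compression and the steel in tension. With no external load the two internal forces are equal and opposite, magnitude P.
Setting the final lengths equal and cancelling L: (α₁ − α₂)ΔT = P/(A₁E₁) + P/(A₂E₂).
|α₁ − α₂|·ΔT = 7.5×10⁻⁶ × 78 = 0.000585.
1/(A₁E₁) + 1/(A₂E₂) = 1/(2425×104×10³) + 1/(1175×210×10³) = 8.018×10⁻⁹ N⁻¹.
So P = 0.000585 / 8.018×10⁻⁹ = 72.96 kN.
σ_{brass} = P/A₁ = 72960/2425 = 30.09 MPa, compressive.

σ ≈ 30.1 MPa (compressive)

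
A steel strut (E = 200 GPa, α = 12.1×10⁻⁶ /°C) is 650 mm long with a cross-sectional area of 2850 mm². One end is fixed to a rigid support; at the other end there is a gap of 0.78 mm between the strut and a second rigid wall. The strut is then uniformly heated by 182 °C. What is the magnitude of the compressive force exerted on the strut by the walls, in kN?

P ≈ 571 kN

If the wall were absent the strut would grow by αΔT L = 12.1×10⁻⁶ × 182 × 650 = 1.431 mm.
The gap closes (δ_free > 0.78 mm) and the wall then resists a further 1.431 − 0.78 = 0.6514 mm of expansion.
That suppressed elongation corresponds to σ = E·Δ/L = 200×10³ × 0.6514/650 = 200.4 MPa.
P = σA = 200.4 × 2850 = 571.3 kN.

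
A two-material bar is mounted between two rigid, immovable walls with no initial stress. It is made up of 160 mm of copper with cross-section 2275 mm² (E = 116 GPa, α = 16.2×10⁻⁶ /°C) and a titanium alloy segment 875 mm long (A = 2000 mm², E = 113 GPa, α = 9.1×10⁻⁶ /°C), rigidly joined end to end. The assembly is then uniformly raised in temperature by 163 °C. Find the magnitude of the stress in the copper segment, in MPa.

Free thermal expansion of the whole bar: Σ αᵢΔT Lᵢ = 16.2×10⁻⁶×163×160 + 9.1×10⁻⁶×163×875 = 1.72 mm.
The walls prevent any net length change, so an axial force P (same in every segment) develops. Compatibility: P · Σ Lᵢ/(AᵢEᵢ) = δ_free.
The series flexibility is Σ Lᵢ/(AᵢEᵢ) = 160/(2275×116×10³) + 875/(2000×113×10³) = 4.478×10⁻⁶ mm/N.
Hence P = δ_free / Σ(L/AE) = 1.72/4.478×10⁻⁶ = 384.2 kN (compressive).
σ_{copper} = P / A = 384200 / 2275 = 168.9 MPa.

σ ≈ 169 MPa (compressive)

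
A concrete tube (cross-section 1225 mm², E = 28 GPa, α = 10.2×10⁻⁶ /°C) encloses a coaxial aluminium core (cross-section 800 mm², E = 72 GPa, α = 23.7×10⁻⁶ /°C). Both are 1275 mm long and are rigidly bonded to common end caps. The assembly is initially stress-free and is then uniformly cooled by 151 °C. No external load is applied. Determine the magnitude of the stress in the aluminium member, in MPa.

σ ≈ 54.8 MPa (tensile)

Both members must finish at the same length. With the larger α, the aluminium tends to over-contract; the plates restrain it, putting the aluminium in tension and the concrete in compression. With no external load the two internal forces are equal and opposite, magnitude P.
Equating the net (thermal + elastic) strains gives |α₁ − α₂|·ΔT = P·[1/(A₁E₁) + 1/(A₂E₂)].
|α₁ − α₂|·ΔT = 13.5×10⁻⁶ × 151 = 0.002038.
1/(A₁E₁) + 1/(A₂E₂) = 1/(1225×28×10³) + 1/(800×72×10³) = 4.652×10⁻⁸ N⁻¹.
P = 0.002038 / 4.652×10⁻⁸ = 43820 N = 43.82 kN.
σ_{aluminium} = P/A₂ = 43820/800 = 54.78 MPa, tensile.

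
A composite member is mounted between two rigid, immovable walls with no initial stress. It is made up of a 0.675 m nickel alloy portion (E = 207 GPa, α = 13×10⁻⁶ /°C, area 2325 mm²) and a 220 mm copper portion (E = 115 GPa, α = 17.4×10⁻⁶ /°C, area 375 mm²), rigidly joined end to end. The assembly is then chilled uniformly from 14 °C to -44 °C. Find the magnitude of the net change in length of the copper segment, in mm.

If the supports were absent, the total length change would be Σ αᵢΔT Lᵢ = 13×10⁻⁶×58×675 + 17.4×10⁻⁶×58×220 = 0.731 mm.
Since the ends are fixed, an axial force P builds up, equal in every segment, with P · Σ Lᵢ/(AᵢEᵢ) = δ_free.
Σ Lᵢ/(AᵢEᵢ) = 675/(2325×207×10³) + 220/(375×115×10³) = 6.504×10⁻⁶ mm/N.
P = 0.731 / 6.504×10⁻⁶ = 112400 N = 112.4 kN, tensile.
For the copper segment, free thermal change = 17.4×10⁻⁶×58×220 = 0.222 mm and elastic change from P = 112400×220/(375×115×10³) = 0.5733 mm; these oppose, so the net change is 0.351 mm (segment lengthens).

|ΔL| ≈ 0.351 mm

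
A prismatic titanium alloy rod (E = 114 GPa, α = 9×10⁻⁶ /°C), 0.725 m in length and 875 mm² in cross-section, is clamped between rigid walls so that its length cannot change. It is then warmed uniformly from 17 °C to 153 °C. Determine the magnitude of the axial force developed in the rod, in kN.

P ≈ 122 kN (compressive)

Full restraint means ε = 0, so the stress is σ = EαΔT = 114×10³ × 9×10⁻⁶ × 136 = 139.5 MPa.
Then P = σA = 139.5 × 875 mm² = 122.1 kN, compressive.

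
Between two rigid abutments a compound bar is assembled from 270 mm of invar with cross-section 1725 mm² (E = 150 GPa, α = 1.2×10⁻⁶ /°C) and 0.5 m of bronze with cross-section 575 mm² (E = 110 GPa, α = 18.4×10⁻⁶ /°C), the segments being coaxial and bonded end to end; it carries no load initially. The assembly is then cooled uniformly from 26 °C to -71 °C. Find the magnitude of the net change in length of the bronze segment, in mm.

|ΔL| ≈ 0.0763 mm

Free thermal contraction of the whole bar: Σ αᵢΔT Lᵢ = 1.2×10⁻⁶×97×270 + 18.4×10⁻⁶×97×500 = 0.9238 mm.
The walls prevent any net length change, so an axial force P (same in every segment) develops. Compatibility: P · Σ Lᵢ/(AᵢEᵢ) = δ_free.
Σ Lᵢ/(AᵢEᵢ) = 270/(1725×150×10³) + 500/(575×110×10³) = 8.949×10⁻⁶ mm/N.
Hence P = δ_free / Σ(L/AE) = 0.9238/8.949×10⁻⁶ = 103.2 kN (tensile).
For the bronze segment, free thermal change = 18.4×10⁻⁶×97×500 = 0.8924 mm and elastic change from P = 103200×500/(575×110×10³) = 0.8161 mm; these oppose, so the net change is 0.0763 mm (segment shortens).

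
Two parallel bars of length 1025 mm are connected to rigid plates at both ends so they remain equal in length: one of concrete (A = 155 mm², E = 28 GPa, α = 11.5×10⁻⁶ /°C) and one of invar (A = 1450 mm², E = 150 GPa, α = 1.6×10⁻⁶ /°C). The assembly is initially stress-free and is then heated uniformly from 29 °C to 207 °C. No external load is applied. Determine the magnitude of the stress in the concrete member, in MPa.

Both members must finish at the same length. With the larger α, the concrete tends to over-expand; the plates restrain it, putting the concrete in compression and the invar in tension. With no external load the two internal forces are equal and opposite, magnitude P.
Setting the final lengths equal and cancelling L: (α₁ − α₂)ΔT = P/(A₁E₁) + P/(A₂E₂).
|α₁ − α₂|·ΔT = 9.9×10⁻⁶ × 178 = 0.001762.
1/(A₁E₁) + 1/(A₂E₂) = 1/(155×28×10³) + 1/(1450×150×10³) = 2.35×10⁻⁷ N⁻¹.
P = 0.001762 / 2.35×10⁻⁷ = 7498 N = 7.498 kN.
σ_{concrete} = P/A₁ = 7498/155 = 48.38 MPa, compressive.

σ ≈ 48.4 MPa (compressive)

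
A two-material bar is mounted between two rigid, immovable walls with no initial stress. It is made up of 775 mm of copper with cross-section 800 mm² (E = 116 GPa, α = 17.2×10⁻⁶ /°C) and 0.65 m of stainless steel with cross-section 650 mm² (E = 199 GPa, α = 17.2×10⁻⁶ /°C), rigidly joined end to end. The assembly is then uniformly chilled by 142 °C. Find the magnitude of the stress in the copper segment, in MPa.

σ ≈ 325 MPa (tensile)

With the walls removed the bar would change length by δ_free = Σ αᵢΔT Lᵢ = 17.2×10⁻⁶×142×775 + 17.2×10⁻⁶×142×650 = 3.48 mm.
The rigid supports impose zero overall length change; the single axial force P common to all segments must satisfy P Σ Lᵢ/(AᵢEᵢ) = δ_free.
Σ Lᵢ/(AᵢEᵢ) = 775/(800×116×10³) + 650/(650×199×10³) = 1.338×10⁻⁵ mm/N.
Hence P = δ_free / Σ(L/AE) = 3.48/1.338×10⁻⁵ = 260.2 kN (tensile).
σ_{copper} = P / A = 260200 / 800 = 325.2 MPa.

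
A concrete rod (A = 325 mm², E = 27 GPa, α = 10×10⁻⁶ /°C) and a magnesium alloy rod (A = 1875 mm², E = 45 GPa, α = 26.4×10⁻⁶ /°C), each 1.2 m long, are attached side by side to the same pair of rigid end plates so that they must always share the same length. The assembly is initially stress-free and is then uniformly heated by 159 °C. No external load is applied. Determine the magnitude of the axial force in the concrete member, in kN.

The magnesium alloy has the larger α, so on heating it would change length more than the concrete if both were free. The rigid plates force a common final length, so the magnesium alloy is put into compression and the concrete into tension, with equal and opposite forces P (no external load).
Equating the net (thermal + elastic) strains gives |α₁ − α₂|·ΔT = P·[1/(A₁E₁) + 1/(A₂E₂)].
|α₁ − α₂|·ΔT = 16.4×10⁻⁶ × 159 = 0.002608.
1/(A₁E₁) + 1/(A₂E₂) = 1/(325×27×10³) + 1/(1875×45×10³) = 1.258×10⁻⁷ N⁻¹.
P = 0.002608 / 1.258×10⁻⁷ = 20730 N = 20.73 kN.

P ≈ 20.7 kN (tensile in the concrete)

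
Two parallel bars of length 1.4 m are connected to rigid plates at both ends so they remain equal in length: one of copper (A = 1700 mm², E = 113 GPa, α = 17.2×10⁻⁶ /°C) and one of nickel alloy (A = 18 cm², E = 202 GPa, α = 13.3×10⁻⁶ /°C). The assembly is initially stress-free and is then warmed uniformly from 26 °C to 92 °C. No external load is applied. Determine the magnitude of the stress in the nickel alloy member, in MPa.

σ ≈ 18 MPa (tensile)

The copper has the larger α, so on heating it would change length more than the nickel alloy if both were free. The rigid plates force a common final length, so the copper is put into compression and the nickel alloy into tension, with equal and opposite forces P (no external load).
Compatibility of the two members (thermal + elastic change equal): (α₁ − α₂)ΔT = P·[1/(A₁E₁) + 1/(A₂E₂)].
|α₁ − α₂|·ΔT = 3.9×10⁻⁶ × 66 = 0.0002574.
1/(A₁E₁) + 1/(A₂E₂) = 1/(1700×113×10³) + 1/(1800×202×10³) = 7.956×10⁻⁹ N⁻¹.
P = 0.0002574 / 7.956×10⁻⁹ = 32350 N = 32.35 kN.
σ_{nickel alloy} = P/A₂ = 32350/1800 = 17.97 MPa, tensile.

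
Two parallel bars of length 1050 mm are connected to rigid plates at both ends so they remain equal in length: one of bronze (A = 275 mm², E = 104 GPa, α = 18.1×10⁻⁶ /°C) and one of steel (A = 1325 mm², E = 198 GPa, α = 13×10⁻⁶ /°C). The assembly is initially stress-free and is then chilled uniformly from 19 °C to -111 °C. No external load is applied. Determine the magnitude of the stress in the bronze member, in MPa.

σ ≈ 62.2 MPa (tensile)

The bronze has the larger α, so on cooling it would change length more than the steel if both were free. The rigid plates force a common final length, so the bronze is put into tension and the steel into compression, with equal and opposite forces P (no external load).
Compatibility of the two members (thermal + elastic change equal): (α₁ − α₂)ΔT = P·[1/(A₁E₁) + 1/(A₂E₂)].
|α₁ − α₂|·ΔT = 5.1×10⁻⁶ × 130 = 0.000663.
1/(A₁E₁) + 1/(A₂E₂) = 1/(275×104×10³) + 1/(1325×198×10³) = 3.878×10⁻⁸ N⁻¹.
So P = 0.000663 / 3.878×10⁻⁸ = 17.1 kN.
σ_{bronze} = P/A₁ = 17100/275 = 62.17 MPa, tensile.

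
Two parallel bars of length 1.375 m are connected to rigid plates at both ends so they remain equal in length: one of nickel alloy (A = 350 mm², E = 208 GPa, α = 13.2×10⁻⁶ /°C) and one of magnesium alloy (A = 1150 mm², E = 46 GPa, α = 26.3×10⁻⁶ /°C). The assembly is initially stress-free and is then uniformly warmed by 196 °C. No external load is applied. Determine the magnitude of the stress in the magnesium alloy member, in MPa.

σ ≈ 68.4 MPa (compressive)

Equilibrium of a rigid end plate with no external load gives equal and opposite internal forces ±P in the two members. Since α_{magnesium alloy} > α_{nickel alloy}, heating drives the magnesium alloy into compression and the nickel alloy into tension.
Setting the final lengths equal and cancelling L: (α₁ − α₂)ΔT = P/(A₁E₁) + P/(A₂E₂).
|α₁ − α₂|·ΔT = 13.1×10⁻⁶ × 196 = 0.002568.
1/(A₁E₁) + 1/(A₂E₂) = 1/(350×208×10³) + 1/(1150×46×10³) = 3.264×10⁻⁸ N⁻¹.
P = 0.002568 / 3.264×10⁻⁸ = 78660 N = 78.66 kN.
σ_{magnesium alloy} = P/A₂ = 78660/1150 = 68.4 MPa, compressive.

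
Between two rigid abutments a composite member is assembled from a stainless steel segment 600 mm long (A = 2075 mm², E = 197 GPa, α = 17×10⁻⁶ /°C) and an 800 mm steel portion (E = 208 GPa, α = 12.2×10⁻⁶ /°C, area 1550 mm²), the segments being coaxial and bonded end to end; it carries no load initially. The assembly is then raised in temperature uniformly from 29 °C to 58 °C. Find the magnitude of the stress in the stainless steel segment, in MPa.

σ ≈ 70.6 MPa (compressive)

Free thermal expansion of the whole bar: Σ αᵢΔT Lᵢ = 17×10⁻⁶×29×600 + 12.2×10⁻⁶×29×800 = 0.5788 mm.
The walls prevent any net length change, so an axial force P (same in every segment) develops. Compatibility: P · Σ Lᵢ/(AᵢEᵢ) = δ_free.
Σ Lᵢ/(AᵢEᵢ) = 600/(2075×197×10³) + 800/(1550×208×10³) = 3.949×10⁻⁶ mm/N.
So P = 0.5788 / 3.949×10⁻⁶ = 146.6 kN, compressive.
σ_{stainless steel} = P / A = 146600 / 2075 = 70.64 MPa.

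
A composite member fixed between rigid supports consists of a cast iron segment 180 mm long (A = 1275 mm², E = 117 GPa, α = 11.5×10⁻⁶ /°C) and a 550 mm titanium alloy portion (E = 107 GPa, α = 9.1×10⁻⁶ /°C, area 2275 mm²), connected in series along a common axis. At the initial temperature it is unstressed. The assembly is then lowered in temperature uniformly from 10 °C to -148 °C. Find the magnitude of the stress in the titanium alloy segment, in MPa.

With the walls removed the bar would change length by δ_free = Σ αᵢΔT Lᵢ = 11.5×10⁻⁶×158×180 + 9.1×10⁻⁶×158×550 = 1.118 mm.
The rigid supports impose zero overall length change; the single axial force P common to all segments must satisfy P Σ Lᵢ/(AᵢEᵢ) = δ_free.
The series flexibility is Σ Lᵢ/(AᵢEᵢ) = 180/(1275×117×10³) + 550/(2275×107×10³) = 3.466×10⁻⁶ mm/N.
Hence P = δ_free / Σ(L/AE) = 1.118/3.466×10⁻⁶ = 322.5 kN (tensile).
σ_{titanium alloy} = P / A = 322500 / 2275 = 141.8 MPa.

σ ≈ 142 MPa (tensile)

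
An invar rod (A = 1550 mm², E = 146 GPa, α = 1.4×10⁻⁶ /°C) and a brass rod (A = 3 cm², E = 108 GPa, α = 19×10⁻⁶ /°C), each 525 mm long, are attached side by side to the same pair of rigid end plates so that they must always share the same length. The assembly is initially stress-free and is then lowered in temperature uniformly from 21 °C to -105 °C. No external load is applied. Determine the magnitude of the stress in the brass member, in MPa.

σ ≈ 210 MPa (tensile)

The brass has the larger α, so on cooling it would change length more than the invar if both were free. The rigid plates force a common final length, so the brass is put into tension and the invar into compression, with equal and opposite forces P (no external load).
Setting the final lengths equal and cancelling L: (α₁ − α₂)ΔT = P/(A₁E₁) + P/(A₂E₂).
|α₁ − α₂|·ΔT = 17.6×10⁻⁶ × 126 = 0.002218.
1/(A₁E₁) + 1/(A₂E₂) = 1/(1550×146×10³) + 1/(300×108×10³) = 3.528×10⁻⁸ N⁻¹.
So P = 0.002218 / 3.528×10⁻⁸ = 62.85 kN.
σ_{brass} = P/A₂ = 62850/300 = 209.5 MPa, tensile.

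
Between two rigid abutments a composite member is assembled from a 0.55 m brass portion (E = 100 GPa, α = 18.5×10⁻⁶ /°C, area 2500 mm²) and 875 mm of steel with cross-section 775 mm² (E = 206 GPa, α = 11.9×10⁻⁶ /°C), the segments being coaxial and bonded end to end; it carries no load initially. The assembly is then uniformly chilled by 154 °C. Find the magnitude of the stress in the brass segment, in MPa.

σ ≈ 165 MPa (tensile)

If the supports were absent, the total length change would be Σ αᵢΔT Lᵢ = 18.5×10⁻⁶×154×550 + 11.9×10⁻⁶×154×875 = 3.17 mm.
The walls prevent any net length change, so an axial force P (same in every segment) develops. Compatibility: P · Σ Lᵢ/(AᵢEᵢ) = δ_free.
The series flexibility is Σ Lᵢ/(AᵢEᵢ) = 550/(2500×100×10³) + 875/(775×206×10³) = 7.681×10⁻⁶ mm/N.
P = 3.17 / 7.681×10⁻⁶ = 412800 N = 412.8 kN, tensile.
σ_{brass} = P / A = 412800 / 2500 = 165.1 MPa.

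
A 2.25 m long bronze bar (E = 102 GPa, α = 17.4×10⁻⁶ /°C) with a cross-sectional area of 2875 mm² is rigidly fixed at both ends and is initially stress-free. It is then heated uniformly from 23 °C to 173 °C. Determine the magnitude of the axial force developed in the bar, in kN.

The ends cannot move, so σ = EαΔT = 102×10³ × 17.4×10⁻⁶ × 150 = 266.2 MPa.
Axial force P = σA = 266.2 × 2875 = 765400 N = 765.4 kN, compressive.

P ≈ 765 kN (compressive)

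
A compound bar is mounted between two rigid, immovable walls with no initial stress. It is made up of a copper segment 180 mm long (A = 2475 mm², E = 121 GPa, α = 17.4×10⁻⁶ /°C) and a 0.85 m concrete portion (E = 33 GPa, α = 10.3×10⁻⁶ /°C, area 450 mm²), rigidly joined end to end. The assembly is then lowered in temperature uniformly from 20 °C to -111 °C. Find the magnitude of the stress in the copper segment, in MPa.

If the supports were absent, the total length change would be Σ αᵢΔT Lᵢ = 17.4×10⁻⁶×131×180 + 10.3×10⁻⁶×131×850 = 1.557 mm.
The rigid supports impose zero overall length change; the single axial force P common to all segments must satisfy P Σ Lᵢ/(AᵢEᵢ) = δ_free.
The series flexibility is Σ Lᵢ/(AᵢEᵢ) = 180/(2475×121×10³) + 850/(450×33×10³) = 5.784×10⁻⁵ mm/N.
P = 1.557 / 5.784×10⁻⁵ = 26920 N = 26.92 kN, tensile.
σ_{copper} = P / A = 26920 / 2475 = 10.88 MPa.

σ ≈ 10.9 MPa (tensile)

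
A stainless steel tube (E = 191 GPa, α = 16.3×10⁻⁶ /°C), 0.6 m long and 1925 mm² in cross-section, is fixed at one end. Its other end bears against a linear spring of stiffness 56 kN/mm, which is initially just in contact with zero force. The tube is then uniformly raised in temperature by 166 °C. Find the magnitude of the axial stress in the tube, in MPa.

σ ≈ 43.3 MPa (compressive)

The unrestrained thermal change is αΔT L = 16.3×10⁻⁶ × 166 × 600 = 1.623 mm.
With a force P in the spring, the elastic change of the tube is PL/(AE) and that of the spring is P/k; compatibility requires their sum to equal δ_free.
P [ L/(AE) + 1/k ] = δ_free → P [ 600/(1925×191×10³) + 1/(56×10³) ] = 1.623.
P = 1.623 / 1.949×10⁻⁵ = 83300 N.
σ = P/A = 83300/1925 = 43.27 MPa.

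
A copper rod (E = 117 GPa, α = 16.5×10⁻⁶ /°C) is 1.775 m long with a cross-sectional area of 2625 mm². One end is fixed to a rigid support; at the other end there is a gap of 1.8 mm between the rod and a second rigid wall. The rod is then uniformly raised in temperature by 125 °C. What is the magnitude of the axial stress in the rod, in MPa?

Unrestrained expansion: δ_free = αΔT L = 16.5×10⁻⁶ × 125 × 1775 = 3.661 mm.
This exceeds the 1.8 mm gap, so the wall pushes back. The portion of expansion that must be recovered elastically is δ_free − gap = 3.661 − 1.8 = 1.861 mm.
Compatibility: PL/(AE) = 1.861 mm, so σ = P/A = E × (1.861/1775) = 122.7 MPa.

σ ≈ 123 MPa (compressive)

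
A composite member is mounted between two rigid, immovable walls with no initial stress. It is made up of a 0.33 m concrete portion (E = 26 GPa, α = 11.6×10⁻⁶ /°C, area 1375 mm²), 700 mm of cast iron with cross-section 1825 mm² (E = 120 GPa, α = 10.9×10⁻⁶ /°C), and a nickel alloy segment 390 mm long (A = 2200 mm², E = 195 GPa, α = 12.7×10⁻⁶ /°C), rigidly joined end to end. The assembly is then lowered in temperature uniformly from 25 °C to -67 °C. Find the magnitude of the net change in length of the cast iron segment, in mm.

If the supports were absent, the total length change would be Σ αᵢΔT Lᵢ = 11.6×10⁻⁶×92×330 + 10.9×10⁻⁶×92×700 + 12.7×10⁻⁶×92×390 = 1.51 mm.
The walls prevent any net length change, so an axial force P (same in every segment) develops. Compatibility: P · Σ Lᵢ/(AᵢEᵢ) = δ_free.
Σ Lᵢ/(AᵢEᵢ) = 330/(1375×26×10³) + 700/(1825×120×10³) + 390/(2200×195×10³) = 1.334×10⁻⁵ mm/N.
Hence P = δ_free / Σ(L/AE) = 1.51/1.334×10⁻⁵ = 113.2 kN (tensile).
For the cast iron segment, free thermal change = 10.9×10⁻⁶×92×700 = 0.702 mm and elastic change from P = 113200×700/(1825×120×10³) = 0.3619 mm; these oppose, so the net change is 0.34 mm (segment shortens).

|ΔL| ≈ 0.34 mm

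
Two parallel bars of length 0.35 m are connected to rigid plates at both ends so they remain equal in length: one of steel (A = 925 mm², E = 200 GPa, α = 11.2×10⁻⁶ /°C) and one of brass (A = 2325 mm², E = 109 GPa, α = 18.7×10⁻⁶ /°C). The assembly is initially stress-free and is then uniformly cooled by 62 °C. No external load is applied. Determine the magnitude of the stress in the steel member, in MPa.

Equilibrium of a rigid end plate with no external load gives equal and opposite internal forces ±P in the two members. Since α_{brass} > α_{steel}, cooling drives the brass into tension and the steel into compression.
Equating the net (thermal + elastic) strains gives |α₁ − α₂|·ΔT = P·[1/(A₁E₁) + 1/(A₂E₂)].
|α₁ − α₂|·ΔT = 7.5×10⁻⁶ × 62 = 0.000465.
1/(A₁E₁) + 1/(A₂E₂) = 1/(925×200×10³) + 1/(2325×109×10³) = 9.351×10⁻⁹ N⁻¹.
P = 0.000465 / 9.351×10⁻⁹ = 49730 N = 49.73 kN.
σ_{steel} = P/A₁ = 49730/925 = 53.76 MPa, compressive.

σ ≈ 53.8 MPa (compressive)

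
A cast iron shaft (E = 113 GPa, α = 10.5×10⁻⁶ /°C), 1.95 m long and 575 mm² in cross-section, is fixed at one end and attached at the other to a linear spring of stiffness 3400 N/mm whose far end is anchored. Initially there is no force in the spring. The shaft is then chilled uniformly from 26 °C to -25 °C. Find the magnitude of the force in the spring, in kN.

The unrestrained thermal change is αΔT L = 10.5×10⁻⁶ × 51 × 1950 = 1.044 mm.
With a force P in the spring, the elastic change of the shaft is PL/(AE) and that of the spring is P/k; compatibility requires their sum to equal δ_free.
So P = δ_free / [L/(AE) + 1/k] = 1.044 / [ 1950/(575×113×10³) + 1/(3400) ].
P = 1.044 / 0.0003241 = 3222 N.

P ≈ 3.22 kN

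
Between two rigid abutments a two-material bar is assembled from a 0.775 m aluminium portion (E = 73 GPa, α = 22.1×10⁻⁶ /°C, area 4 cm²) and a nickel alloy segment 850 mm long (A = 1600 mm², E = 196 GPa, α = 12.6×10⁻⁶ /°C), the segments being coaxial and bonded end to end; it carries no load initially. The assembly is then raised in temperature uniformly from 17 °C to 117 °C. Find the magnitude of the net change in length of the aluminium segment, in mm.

|ΔL| ≈ 0.813 mm

Free thermal expansion of the whole bar: Σ αᵢΔT Lᵢ = 22.1×10⁻⁶×100×775 + 12.6×10⁻⁶×100×850 = 2.784 mm.
The rigid supports impose zero overall length change; the single axial force P common to all segments must satisfy P Σ Lᵢ/(AᵢEᵢ) = δ_free.
The series flexibility is Σ Lᵢ/(AᵢEᵢ) = 775/(400×73×10³) + 850/(1600×196×10³) = 2.925×10⁻⁵ mm/N.
So P = 2.784 / 2.925×10⁻⁵ = 95.17 kN, compressive.
For the aluminium segment, free thermal change = 22.1×10⁻⁶×100×775 = 1.713 mm and elastic change from P = 95170×775/(400×73×10³) = 2.526 mm; these oppose, so the net change is 0.813 mm (segment shortens).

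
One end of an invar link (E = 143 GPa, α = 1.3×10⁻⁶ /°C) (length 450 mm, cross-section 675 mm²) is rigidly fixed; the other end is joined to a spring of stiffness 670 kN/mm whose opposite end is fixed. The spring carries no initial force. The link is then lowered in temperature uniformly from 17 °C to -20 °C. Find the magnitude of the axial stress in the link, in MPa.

σ ≈ 5.21 MPa (tensile)

Free thermal contraction: δ_free = αΔT L = 1.3×10⁻⁶ × 37 × 450 = 0.02165 mm.
Let P be the tensile force in the spring. The link extends elastically by PL/(AE) and the spring stretches by P/k; together these equal δ_free.
P [ L/(AE) + 1/k ] = δ_free → P [ 450/(675×143×10³) + 1/(670×10³) ] = 0.02165.
P = 0.02165 / 6.155×10⁻⁶ = 3517 N.
σ = P/A = 3517/675 = 5.21 MPa.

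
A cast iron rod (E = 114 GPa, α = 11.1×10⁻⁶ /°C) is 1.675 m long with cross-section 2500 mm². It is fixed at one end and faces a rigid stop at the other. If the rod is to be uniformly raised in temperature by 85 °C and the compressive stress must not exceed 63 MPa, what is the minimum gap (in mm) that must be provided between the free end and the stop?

With no wall the rod would lengthen by αΔT L = 11.1×10⁻⁶ × 85 × 1675 = 1.58 mm.
At the allowable stress the elastic shortening the wall may impose is σL/E = 63 × 1675 / (114×10³) = 0.9257 mm.
The gap must absorb the remainder: g_min = 1.58 − 0.9257 = 0.6547 mm.

g ≈ 0.655 mm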